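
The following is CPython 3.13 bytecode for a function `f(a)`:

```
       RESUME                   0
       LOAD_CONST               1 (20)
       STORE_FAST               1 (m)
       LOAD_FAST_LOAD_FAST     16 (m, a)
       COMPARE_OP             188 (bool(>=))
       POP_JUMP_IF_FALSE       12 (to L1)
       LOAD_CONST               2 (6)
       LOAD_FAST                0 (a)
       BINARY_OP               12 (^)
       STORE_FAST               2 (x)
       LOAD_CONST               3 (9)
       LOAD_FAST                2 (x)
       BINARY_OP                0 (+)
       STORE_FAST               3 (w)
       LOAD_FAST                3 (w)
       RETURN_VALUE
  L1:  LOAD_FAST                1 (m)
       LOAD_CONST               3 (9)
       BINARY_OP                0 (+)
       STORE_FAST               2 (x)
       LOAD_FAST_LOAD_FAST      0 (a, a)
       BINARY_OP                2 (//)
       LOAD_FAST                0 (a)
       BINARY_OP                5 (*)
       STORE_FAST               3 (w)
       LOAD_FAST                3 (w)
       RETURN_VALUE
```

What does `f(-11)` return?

LOAD_CONST → push 20. Stack: [20]
STORE_FAST m → m=20. Stack: []
LOAD_FAST_LOAD_FAST m,a → push 20,-11. Stack: [20, -11]
COMPARE_OP bool(>=) → 20 vs -11 = True. Stack: [True]
POP_JUMP_IF_FALSE → pop True; no jump. Stack: []
LOAD_CONST → push 6. Stack: [6]
LOAD_FAST a → push -11. Stack: [6, -11]
BINARY_OP ^ → 6 ^ -11 = -13. Stack: [-13]
STORE_FAST x → x=-13. Stack: []
LOAD_CONST → push 9. Stack: [9]
LOAD_FAST x → push -13. Stack: [9, -13]
BINARY_OP + → 9 + -13 = -4. Stack: [-4]
STORE_FAST w → w=-4. Stack: []
LOAD_FAST w → push -4. Stack: [-4]
RETURN_VALUE → return -4.

-4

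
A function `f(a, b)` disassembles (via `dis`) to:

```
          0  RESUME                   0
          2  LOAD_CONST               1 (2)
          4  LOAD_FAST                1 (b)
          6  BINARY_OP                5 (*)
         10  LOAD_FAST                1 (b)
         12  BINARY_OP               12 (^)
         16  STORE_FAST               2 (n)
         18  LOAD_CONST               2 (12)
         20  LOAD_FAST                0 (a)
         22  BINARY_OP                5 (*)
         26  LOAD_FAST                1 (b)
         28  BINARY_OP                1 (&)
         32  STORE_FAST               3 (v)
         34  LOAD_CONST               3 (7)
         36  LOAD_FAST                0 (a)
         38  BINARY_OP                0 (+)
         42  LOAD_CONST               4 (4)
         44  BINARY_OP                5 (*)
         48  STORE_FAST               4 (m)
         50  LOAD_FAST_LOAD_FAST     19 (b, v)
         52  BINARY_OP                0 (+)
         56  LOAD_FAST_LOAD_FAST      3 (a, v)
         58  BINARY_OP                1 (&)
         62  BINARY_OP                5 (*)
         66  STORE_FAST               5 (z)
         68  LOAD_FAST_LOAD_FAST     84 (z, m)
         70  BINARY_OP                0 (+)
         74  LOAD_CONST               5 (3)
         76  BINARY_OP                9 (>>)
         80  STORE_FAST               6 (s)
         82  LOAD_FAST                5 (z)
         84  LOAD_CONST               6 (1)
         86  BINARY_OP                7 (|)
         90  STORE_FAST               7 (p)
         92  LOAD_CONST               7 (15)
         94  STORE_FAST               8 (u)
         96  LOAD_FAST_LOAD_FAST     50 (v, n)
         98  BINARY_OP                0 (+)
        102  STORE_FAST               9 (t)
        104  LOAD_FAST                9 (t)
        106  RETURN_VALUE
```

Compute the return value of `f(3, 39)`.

141

LOAD_CONST → push 2. Stack: [2]
LOAD_FAST b → push 39. Stack: [2, 39]
BINARY_OP * → 2 * 39 = 78. Stack: [78]
LOAD_FAST b → push 39. Stack: [78, 39]
BINARY_OP ^ → 78 ^ 39 = 105. Stack: [105]
STORE_FAST n → n=105. Stack: []
LOAD_CONST → push 12. Stack: [12]
LOAD_FAST a → push 3. Stack: [12, 3]
BINARY_OP * → 12 * 3 = 36. Stack: [36]
LOAD_FAST b → push 39. Stack: [36, 39]
BINARY_OP & → 36 & 39 = 36. Stack: [36]
STORE_FAST v → v=36. Stack: []
LOAD_CONST → push 7. Stack: [7]
LOAD_FAST a → push 3. Stack: [7, 3]
BINARY_OP + → 7 + 3 = 10. Stack: [10]
LOAD_CONST → push 4. Stack: [10, 4]
BINARY_OP * → 10 * 4 = 40. Stack: [40]
STORE_FAST m → m=40. Stack: []
LOAD_FAST_LOAD_FAST b,v → push 39,36. Stack: [39, 36]
BINARY_OP + → 39 + 36 = 75. Stack: [75]
LOAD_FAST_LOAD_FAST a,v → push 3,36. Stack: [75, 3, 36]
BINARY_OP & → 3 & 36 = 0. Stack: [75, 0]
BINARY_OP * → 75 * 0 = 0. Stack: [0]
STORE_FAST z → z=0. Stack: []
LOAD_FAST_LOAD_FAST z,m → push 0,40. Stack: [0, 40]
BINARY_OP + → 0 + 40 = 40. Stack: [40]
LOAD_CONST → push 3. Stack: [40, 3]
BINARY_OP >> → 40 >> 3 = 5. Stack: [5]
STORE_FAST s → s=5. Stack: []
LOAD_FAST z → push 0. Stack: [0]
LOAD_CONST → push 1. Stack: [0, 1]
BINARY_OP | → 0 | 1 = 1. Stack: [1]
STORE_FAST p → p=1. Stack: []
LOAD_CONST → push 15. Stack: [15]
STORE_FAST u → u=15. Stack: []
LOAD_FAST_LOAD_FAST v,n → push 36,105. Stack: [36, 105]
BINARY_OP + → 36 + 105 = 141. Stack: [141]
STORE_FAST t → t=141. Stack: []
LOAD_FAST t → push 141. Stack: [141]
RETURN_VALUE → return 141.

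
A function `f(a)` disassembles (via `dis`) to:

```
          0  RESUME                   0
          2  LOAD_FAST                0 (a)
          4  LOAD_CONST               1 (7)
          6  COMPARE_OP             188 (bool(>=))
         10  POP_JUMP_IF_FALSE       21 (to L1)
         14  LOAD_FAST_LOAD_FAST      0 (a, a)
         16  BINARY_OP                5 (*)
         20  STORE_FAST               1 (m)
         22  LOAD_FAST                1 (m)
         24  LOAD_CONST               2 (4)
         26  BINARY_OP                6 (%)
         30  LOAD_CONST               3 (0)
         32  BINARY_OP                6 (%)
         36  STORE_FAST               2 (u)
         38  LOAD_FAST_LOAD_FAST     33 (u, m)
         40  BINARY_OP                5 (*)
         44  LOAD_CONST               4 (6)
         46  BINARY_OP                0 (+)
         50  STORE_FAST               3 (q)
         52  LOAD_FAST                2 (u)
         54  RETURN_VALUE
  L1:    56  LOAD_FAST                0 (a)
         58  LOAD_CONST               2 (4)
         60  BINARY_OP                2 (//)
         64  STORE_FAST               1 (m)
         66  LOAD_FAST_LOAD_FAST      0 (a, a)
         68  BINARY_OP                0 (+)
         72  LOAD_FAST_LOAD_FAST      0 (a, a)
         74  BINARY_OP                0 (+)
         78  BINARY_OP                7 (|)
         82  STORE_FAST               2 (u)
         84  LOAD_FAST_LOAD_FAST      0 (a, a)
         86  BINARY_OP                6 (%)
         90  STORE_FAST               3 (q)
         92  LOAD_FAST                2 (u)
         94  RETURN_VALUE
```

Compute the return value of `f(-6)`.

LOAD_FAST a → push -6. Stack: [-6]
LOAD_CONST → push 7. Stack: [-6, 7]
COMPARE_OP bool(>=) → -6 vs 7 = False. Stack: [False]
POP_JUMP_IF_FALSE → pop False; jump. Stack: []
LOAD_FAST a → push -6. Stack: [-6]
LOAD_CONST → push 4. Stack: [-6, 4]
BINARY_OP // → -6 // 4 = -2. Stack: [-2]
STORE_FAST m → m=-2. Stack: []
LOAD_FAST_LOAD_FAST a,a → push -6,-6. Stack: [-6, -6]
BINARY_OP + → -6 + -6 = -12. Stack: [-12]
LOAD_FAST_LOAD_FAST a,a → push -6,-6. Stack: [-12, -6, -6]
BINARY_OP + → -6 + -6 = -12. Stack: [-12, -12]
BINARY_OP | → -12 | -12 = -12. Stack: [-12]
STORE_FAST u → u=-12. Stack: []
LOAD_FAST_LOAD_FAST a,a → push -6,-6. Stack: [-6, -6]
BINARY_OP % → -6 % -6 = 0. Stack: [0]
STORE_FAST q → q=0. Stack: []
LOAD_FAST u → push -12. Stack: [-12]
RETURN_VALUE → return -12.

-12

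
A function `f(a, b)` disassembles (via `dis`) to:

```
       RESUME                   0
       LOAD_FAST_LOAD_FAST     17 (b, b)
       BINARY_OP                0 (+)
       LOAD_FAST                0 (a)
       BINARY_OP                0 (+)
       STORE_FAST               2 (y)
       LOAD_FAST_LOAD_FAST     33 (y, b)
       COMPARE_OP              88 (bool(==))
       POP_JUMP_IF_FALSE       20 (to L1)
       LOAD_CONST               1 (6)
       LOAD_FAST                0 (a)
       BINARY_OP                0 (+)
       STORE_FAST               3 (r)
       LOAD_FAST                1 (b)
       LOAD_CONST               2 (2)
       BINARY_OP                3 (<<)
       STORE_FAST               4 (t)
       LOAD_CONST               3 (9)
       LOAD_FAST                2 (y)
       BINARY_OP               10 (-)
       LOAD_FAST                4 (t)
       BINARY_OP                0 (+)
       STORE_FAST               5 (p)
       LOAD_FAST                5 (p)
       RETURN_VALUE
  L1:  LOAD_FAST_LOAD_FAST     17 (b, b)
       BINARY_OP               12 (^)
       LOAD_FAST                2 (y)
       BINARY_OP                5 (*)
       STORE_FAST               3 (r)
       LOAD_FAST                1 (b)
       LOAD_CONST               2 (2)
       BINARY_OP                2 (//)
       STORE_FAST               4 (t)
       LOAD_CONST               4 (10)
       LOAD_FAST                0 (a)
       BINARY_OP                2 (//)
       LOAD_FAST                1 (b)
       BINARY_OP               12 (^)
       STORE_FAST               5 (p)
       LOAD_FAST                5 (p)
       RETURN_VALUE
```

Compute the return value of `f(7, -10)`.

LOAD_FAST_LOAD_FAST b,b → push -10,-10. Stack: [-10, -10]
BINARY_OP + → -10 + -10 = -20. Stack: [-20]
LOAD_FAST a → push 7. Stack: [-20, 7]
BINARY_OP + → -20 + 7 = -13. Stack: [-13]
STORE_FAST y → y=-13. Stack: []
LOAD_FAST_LOAD_FAST y,b → push -13,-10. Stack: [-13, -10]
COMPARE_OP bool(==) → -13 vs -10 = False. Stack: [False]
POP_JUMP_IF_FALSE → pop False; jump. Stack: []
LOAD_FAST_LOAD_FAST b,b → push -10,-10. Stack: [-10, -10]
BINARY_OP ^ → -10 ^ -10 = 0. Stack: [0]
LOAD_FAST y → push -13. Stack: [0, -13]
BINARY_OP * → 0 * -13 = 0. Stack: [0]
STORE_FAST r → r=0. Stack: []
LOAD_FAST b → push -10. Stack: [-10]
LOAD_CONST → push 2. Stack: [-10, 2]
BINARY_OP // → -10 // 2 = -5. Stack: [-5]
STORE_FAST t → t=-5. Stack: []
LOAD_CONST → push 10. Stack: [10]
LOAD_FAST a → push 7. Stack: [10, 7]
BINARY_OP // → 10 // 7 = 1. Stack: [1]
LOAD_FAST b → push -10. Stack: [1, -10]
BINARY_OP ^ → 1 ^ -10 = -9. Stack: [-9]
STORE_FAST p → p=-9. Stack: []
LOAD_FAST p → push -9. Stack: [-9]
RETURN_VALUE → return -9.

-9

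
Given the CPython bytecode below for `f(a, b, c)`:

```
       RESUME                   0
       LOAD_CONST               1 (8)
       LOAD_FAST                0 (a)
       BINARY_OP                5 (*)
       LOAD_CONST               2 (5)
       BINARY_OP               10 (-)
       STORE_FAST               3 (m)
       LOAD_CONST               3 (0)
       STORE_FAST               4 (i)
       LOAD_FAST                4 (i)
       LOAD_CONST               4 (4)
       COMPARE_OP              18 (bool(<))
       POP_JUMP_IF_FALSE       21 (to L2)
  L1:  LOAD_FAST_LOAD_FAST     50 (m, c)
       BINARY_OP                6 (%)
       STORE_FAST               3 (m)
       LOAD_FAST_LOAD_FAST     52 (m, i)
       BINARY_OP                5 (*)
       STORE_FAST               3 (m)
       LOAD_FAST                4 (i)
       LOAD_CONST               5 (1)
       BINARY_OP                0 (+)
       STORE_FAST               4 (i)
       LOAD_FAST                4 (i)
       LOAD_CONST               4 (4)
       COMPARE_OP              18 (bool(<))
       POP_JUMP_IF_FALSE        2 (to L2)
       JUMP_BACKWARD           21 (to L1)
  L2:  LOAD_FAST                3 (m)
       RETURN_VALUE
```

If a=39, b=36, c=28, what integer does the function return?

0

LOAD_CONST → push 8
LOAD_FAST a → push 39
BINARY_OP * → 8 * 39 = 312
LOAD_CONST → push 5
BINARY_OP - → 312 - 5 = 307
STORE_FAST m → m=307
LOAD_CONST → push 0
STORE_FAST i → i=0
LOAD_FAST i → push 0
LOAD_CONST → push 4
COMPARE_OP bool(<) → 0 vs 4 = True
POP_JUMP_IF_FALSE → pop True; no jump
LOAD_FAST_LOAD_FAST m,c → push 307,28
BINARY_OP % → 307 % 28 = 27
STORE_FAST m → m=27
LOAD_FAST_LOAD_FAST m,i → push 27,0
BINARY_OP * → 27 * 0 = 0
STORE_FAST m → m=0
LOAD_FAST i → push 0
LOAD_CONST → push 1
BINARY_OP + → 0 + 1 = 1
STORE_FAST i → i=1
LOAD_FAST i → push 1
LOAD_CONST → push 4
COMPARE_OP bool(<) → 1 vs 4 = True
POP_JUMP_IF_FALSE → pop True; no jump
LOAD_FAST_LOAD_FAST m,c → push 0,28
BINARY_OP % → 0 % 28 = 0
STORE_FAST m → m=0
LOAD_FAST_LOAD_FAST m,i → push 0,1
BINARY_OP * → 0 * 1 = 0
STORE_FAST m → m=0
LOAD_FAST i → push 1
LOAD_CONST → push 1
BINARY_OP + → 1 + 1 = 2
STORE_FAST i → i=2
LOAD_FAST i → push 2
LOAD_CONST → push 4
COMPARE_OP bool(<) → 2 vs 4 = True
POP_JUMP_IF_FALSE → pop True; no jump
LOAD_FAST_LOAD_FAST m,c → push 0,28
BINARY_OP % → 0 % 28 = 0
STORE_FAST m → m=0
LOAD_FAST_LOAD_FAST m,i → push 0,2
BINARY_OP * → 0 * 2 = 0
STORE_FAST m → m=0
LOAD_FAST i → push 2
LOAD_CONST → push 1
BINARY_OP + → 2 + 1 = 3
STORE_FAST i → i=3
LOAD_FAST i → push 3
LOAD_CONST → push 4
COMPARE_OP bool(<) → 3 vs 4 = True
POP_JUMP_IF_FALSE → pop True; no jump
LOAD_FAST_LOAD_FAST m,c → push 0,28
BINARY_OP % → 0 % 28 = 0
STORE_FAST m → m=0
LOAD_FAST_LOAD_FAST m,i → push 0,3
BINARY_OP * → 0 * 3 = 0
STORE_FAST m → m=0
LOAD_FAST i → push 3
LOAD_CONST → push 1
BINARY_OP + → 3 + 1 = 4
STORE_FAST i → i=4
LOAD_FAST i → push 4
LOAD_CONST → push 4
COMPARE_OP bool(<) → 4 vs 4 = False
POP_JUMP_IF_FALSE → pop False; jump
LOAD_FAST m → push 0
RETURN_VALUE → return 0.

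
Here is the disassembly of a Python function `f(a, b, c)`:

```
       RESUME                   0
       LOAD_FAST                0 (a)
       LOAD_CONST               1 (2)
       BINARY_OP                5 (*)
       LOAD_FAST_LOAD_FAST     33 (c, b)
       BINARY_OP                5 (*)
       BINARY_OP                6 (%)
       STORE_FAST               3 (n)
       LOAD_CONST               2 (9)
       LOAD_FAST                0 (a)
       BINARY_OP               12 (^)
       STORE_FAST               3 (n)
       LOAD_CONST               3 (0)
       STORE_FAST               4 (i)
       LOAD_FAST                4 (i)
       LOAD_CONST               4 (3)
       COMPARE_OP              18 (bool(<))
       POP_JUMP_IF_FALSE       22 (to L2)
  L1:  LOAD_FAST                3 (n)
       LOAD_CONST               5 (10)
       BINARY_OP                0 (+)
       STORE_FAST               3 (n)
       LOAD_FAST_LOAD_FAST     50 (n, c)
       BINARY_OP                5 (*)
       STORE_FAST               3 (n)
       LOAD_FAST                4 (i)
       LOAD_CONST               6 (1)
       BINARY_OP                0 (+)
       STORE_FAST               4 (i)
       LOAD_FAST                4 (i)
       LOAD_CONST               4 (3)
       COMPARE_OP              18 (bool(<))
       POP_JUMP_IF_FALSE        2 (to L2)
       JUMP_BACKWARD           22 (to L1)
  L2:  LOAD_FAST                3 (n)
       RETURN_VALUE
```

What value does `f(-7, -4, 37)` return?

-289858

LOAD_FAST a → push -7
LOAD_CONST → push 2
BINARY_OP * → -7 * 2 = -14
LOAD_FAST_LOAD_FAST c,b → push 37,-4
BINARY_OP * → 37 * -4 = -148
BINARY_OP % → -14 % -148 = -14
STORE_FAST n → n=-14
LOAD_CONST → push 9
LOAD_FAST a → push -7
BINARY_OP ^ → 9 ^ -7 = -16
STORE_FAST n → n=-16
LOAD_CONST → push 0
STORE_FAST i → i=0
LOAD_FAST i → push 0
LOAD_CONST → push 3
COMPARE_OP bool(<) → 0 vs 3 = True
POP_JUMP_IF_FALSE → pop True; no jump
LOAD_FAST n → push -16
LOAD_CONST → push 10
BINARY_OP + → -16 + 10 = -6
STORE_FAST n → n=-6
LOAD_FAST_LOAD_FAST n,c → push -6,37
BINARY_OP * → -6 * 37 = -222
STORE_FAST n → n=-222
LOAD_FAST i → push 0
LOAD_CONST → push 1
BINARY_OP + → 0 + 1 = 1
STORE_FAST i → i=1
LOAD_FAST i → push 1
LOAD_CONST → push 3
COMPARE_OP bool(<) → 1 vs 3 = True
POP_JUMP_IF_FALSE → pop True; no jump
LOAD_FAST n → push -222
LOAD_CONST → push 10
BINARY_OP + → -222 + 10 = -212
STORE_FAST n → n=-212
LOAD_FAST_LOAD_FAST n,c → push -212,37
BINARY_OP * → -212 * 37 = -7844
STORE_FAST n → n=-7844
LOAD_FAST i → push 1
LOAD_CONST → push 1
BINARY_OP + → 1 + 1 = 2
STORE_FAST i → i=2
LOAD_FAST i → push 2
LOAD_CONST → push 3
COMPARE_OP bool(<) → 2 vs 3 = True
POP_JUMP_IF_FALSE → pop True; no jump
LOAD_FAST n → push -7844
LOAD_CONST → push 10
BINARY_OP + → -7844 + 10 = -7834
STORE_FAST n → n=-7834
LOAD_FAST_LOAD_FAST n,c → push -7834,37
BINARY_OP * → -7834 * 37 = -289858
STORE_FAST n → n=-289858
LOAD_FAST i → push 2
LOAD_CONST → push 1
BINARY_OP + → 2 + 1 = 3
STORE_FAST i → i=3
LOAD_FAST i → push 3
LOAD_CONST → push 3
COMPARE_OP bool(<) → 3 vs 3 = False
POP_JUMP_IF_FALSE → pop False; jump
LOAD_FAST n → push -289858
RETURN_VALUE → return -289858.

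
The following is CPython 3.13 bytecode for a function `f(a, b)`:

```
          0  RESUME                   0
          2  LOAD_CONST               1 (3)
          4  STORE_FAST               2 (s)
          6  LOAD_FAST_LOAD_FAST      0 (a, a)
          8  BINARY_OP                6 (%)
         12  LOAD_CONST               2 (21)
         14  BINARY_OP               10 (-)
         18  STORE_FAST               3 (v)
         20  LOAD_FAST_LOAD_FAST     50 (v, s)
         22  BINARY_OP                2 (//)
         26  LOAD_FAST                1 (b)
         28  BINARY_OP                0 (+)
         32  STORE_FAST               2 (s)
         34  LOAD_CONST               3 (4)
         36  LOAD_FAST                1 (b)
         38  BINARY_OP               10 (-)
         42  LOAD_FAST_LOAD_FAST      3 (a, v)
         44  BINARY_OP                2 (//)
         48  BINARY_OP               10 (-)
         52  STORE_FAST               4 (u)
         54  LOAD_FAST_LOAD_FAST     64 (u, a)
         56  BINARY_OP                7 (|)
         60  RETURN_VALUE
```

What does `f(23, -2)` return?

LOAD_CONST → push 3. Stack: [3]
STORE_FAST s → s=3. Stack: []
LOAD_FAST_LOAD_FAST a,a → push 23,23. Stack: [23, 23]
BINARY_OP % → 23 % 23 = 0. Stack: [0]
LOAD_CONST → push 21. Stack: [0, 21]
BINARY_OP - → 0 - 21 = -21. Stack: [-21]
STORE_FAST v → v=-21. Stack: []
LOAD_FAST_LOAD_FAST v,s → push -21,3. Stack: [-21, 3]
BINARY_OP // → -21 // 3 = -7. Stack: [-7]
LOAD_FAST b → push -2. Stack: [-7, -2]
BINARY_OP + → -7 + -2 = -9. Stack: [-9]
STORE_FAST s → s=-9. Stack: []
LOAD_CONST → push 4. Stack: [4]
LOAD_FAST b → push -2. Stack: [4, -2]
BINARY_OP - → 4 - -2 = 6. Stack: [6]
LOAD_FAST_LOAD_FAST a,v → push 23,-21. Stack: [6, 23, -21]
BINARY_OP // → 23 // -21 = -2. Stack: [6, -2]
BINARY_OP - → 6 - -2 = 8. Stack: [8]
STORE_FAST u → u=8. Stack: []
LOAD_FAST_LOAD_FAST u,a → push 8,23. Stack: [8, 23]
BINARY_OP | → 8 | 23 = 31. Stack: [31]
RETURN_VALUE → return 31.

31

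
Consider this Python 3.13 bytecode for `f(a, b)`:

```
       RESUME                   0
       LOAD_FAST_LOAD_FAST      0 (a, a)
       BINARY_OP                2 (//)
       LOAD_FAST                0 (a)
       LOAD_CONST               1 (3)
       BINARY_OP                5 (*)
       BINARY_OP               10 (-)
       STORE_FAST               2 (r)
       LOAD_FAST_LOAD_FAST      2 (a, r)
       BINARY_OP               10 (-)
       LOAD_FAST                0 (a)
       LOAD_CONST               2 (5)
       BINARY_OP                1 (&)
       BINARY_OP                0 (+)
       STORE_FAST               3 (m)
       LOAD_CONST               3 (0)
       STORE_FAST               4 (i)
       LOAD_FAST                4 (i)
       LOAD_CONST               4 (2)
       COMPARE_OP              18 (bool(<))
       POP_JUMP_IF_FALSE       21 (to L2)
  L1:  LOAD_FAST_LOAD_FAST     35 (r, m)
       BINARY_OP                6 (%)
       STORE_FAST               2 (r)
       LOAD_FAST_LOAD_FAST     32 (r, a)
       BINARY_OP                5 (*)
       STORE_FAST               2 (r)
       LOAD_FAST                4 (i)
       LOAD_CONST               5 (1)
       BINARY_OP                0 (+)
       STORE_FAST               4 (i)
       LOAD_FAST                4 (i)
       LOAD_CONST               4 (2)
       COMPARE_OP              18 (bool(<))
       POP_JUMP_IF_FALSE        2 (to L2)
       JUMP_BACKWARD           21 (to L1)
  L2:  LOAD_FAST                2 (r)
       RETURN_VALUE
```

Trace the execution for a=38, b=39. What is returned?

1748

LOAD_FAST_LOAD_FAST a,a → push 38,38. Stack: [38, 38]
BINARY_OP // → 38 // 38 = 1. Stack: [1]
LOAD_FAST a → push 38. Stack: [1, 38]
LOAD_CONST → push 3. Stack: [1, 38, 3]
BINARY_OP * → 38 * 3 = 114. Stack: [1, 114]
BINARY_OP - → 1 - 114 = -113. Stack: [-113]
STORE_FAST r → r=-113. Stack: []
LOAD_FAST_LOAD_FAST a,r → push 38,-113. Stack: [38, -113]
BINARY_OP - → 38 - -113 = 151. Stack: [151]
LOAD_FAST a → push 38. Stack: [151, 38]
LOAD_CONST → push 5. Stack: [151, 38, 5]
BINARY_OP & → 38 & 5 = 4. Stack: [151, 4]
BINARY_OP + → 151 + 4 = 155. Stack: [155]
STORE_FAST m → m=155. Stack: []
LOAD_CONST → push 0. Stack: [0]
STORE_FAST i → i=0. Stack: []
LOAD_FAST i → push 0. Stack: [0]
LOAD_CONST → push 2. Stack: [0, 2]
COMPARE_OP bool(<) → 0 vs 2 = True. Stack: [True]
POP_JUMP_IF_FALSE → pop True; no jump. Stack: []
LOAD_FAST_LOAD_FAST r,m → push -113,155. Stack: [-113, 155]
BINARY_OP % → -113 % 155 = 42. Stack: [42]
STORE_FAST r → r=42. Stack: []
LOAD_FAST_LOAD_FAST r,a → push 42,38. Stack: [42, 38]
BINARY_OP * → 42 * 38 = 1596. Stack: [1596]
STORE_FAST r → r=1596. Stack: []
LOAD_FAST i → push 0. Stack: [0]
LOAD_CONST → push 1. Stack: [0, 1]
BINARY_OP + → 0 + 1 = 1. Stack: [1]
STORE_FAST i → i=1. Stack: []
LOAD_FAST i → push 1. Stack: [1]
LOAD_CONST → push 2. Stack: [1, 2]
COMPARE_OP bool(<) → 1 vs 2 = True. Stack: [True]
POP_JUMP_IF_FALSE → pop True; no jump. Stack: []
LOAD_FAST_LOAD_FAST r,m → push 1596,155. Stack: [1596, 155]
BINARY_OP % → 1596 % 155 = 46. Stack: [46]
STORE_FAST r → r=46. Stack: []
LOAD_FAST_LOAD_FAST r,a → push 46,38. Stack: [46, 38]
BINARY_OP * → 46 * 38 = 1748. Stack: [1748]
STORE_FAST r → r=1748. Stack: []
LOAD_FAST i → push 1. Stack: [1]
LOAD_CONST → push 1. Stack: [1, 1]
BINARY_OP + → 1 + 1 = 2. Stack: [2]
STORE_FAST i → i=2. Stack: []
LOAD_FAST i → push 2. Stack: [2]
LOAD_CONST → push 2. Stack: [2, 2]
COMPARE_OP bool(<) → 2 vs 2 = False. Stack: [False]
POP_JUMP_IF_FALSE → pop False; jump. Stack: []
LOAD_FAST r → push 1748. Stack: [1748]
RETURN_VALUE → return 1748.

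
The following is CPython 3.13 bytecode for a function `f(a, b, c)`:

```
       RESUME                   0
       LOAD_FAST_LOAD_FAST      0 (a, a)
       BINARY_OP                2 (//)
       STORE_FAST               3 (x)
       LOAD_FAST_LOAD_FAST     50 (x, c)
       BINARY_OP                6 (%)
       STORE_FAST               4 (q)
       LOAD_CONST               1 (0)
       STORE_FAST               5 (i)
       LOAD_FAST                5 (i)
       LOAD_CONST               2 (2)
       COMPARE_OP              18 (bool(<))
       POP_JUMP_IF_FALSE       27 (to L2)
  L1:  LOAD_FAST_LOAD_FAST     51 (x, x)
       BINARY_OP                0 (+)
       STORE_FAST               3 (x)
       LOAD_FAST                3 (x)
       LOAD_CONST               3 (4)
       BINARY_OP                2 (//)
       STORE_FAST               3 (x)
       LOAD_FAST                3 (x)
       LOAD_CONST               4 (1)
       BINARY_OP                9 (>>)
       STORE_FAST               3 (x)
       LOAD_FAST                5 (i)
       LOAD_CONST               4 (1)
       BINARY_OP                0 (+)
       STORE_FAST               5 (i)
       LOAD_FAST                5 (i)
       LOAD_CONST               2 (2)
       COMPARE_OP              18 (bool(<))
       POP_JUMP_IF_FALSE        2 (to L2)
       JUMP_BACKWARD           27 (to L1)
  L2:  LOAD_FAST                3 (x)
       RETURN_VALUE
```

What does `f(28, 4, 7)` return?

LOAD_FAST_LOAD_FAST a,a → push 28,28. Stack: [28, 28]
BINARY_OP // → 28 // 28 = 1. Stack: [1]
STORE_FAST x → x=1. Stack: []
LOAD_FAST_LOAD_FAST x,c → push 1,7. Stack: [1, 7]
BINARY_OP % → 1 % 7 = 1. Stack: [1]
STORE_FAST q → q=1. Stack: []
LOAD_CONST → push 0. Stack: [0]
STORE_FAST i → i=0. Stack: []
LOAD_FAST i → push 0. Stack: [0]
LOAD_CONST → push 2. Stack: [0, 2]
COMPARE_OP bool(<) → 0 vs 2 = True. Stack: [True]
POP_JUMP_IF_FALSE → pop True; no jump. Stack: []
LOAD_FAST_LOAD_FAST x,x → push 1,1. Stack: [1, 1]
BINARY_OP + → 1 + 1 = 2. Stack: [2]
STORE_FAST x → x=2. Stack: []
LOAD_FAST x → push 2. Stack: [2]
LOAD_CONST → push 4. Stack: [2, 4]
BINARY_OP // → 2 // 4 = 0. Stack: [0]
STORE_FAST x → x=0. Stack: []
LOAD_FAST x → push 0. Stack: [0]
LOAD_CONST → push 1. Stack: [0, 1]
BINARY_OP >> → 0 >> 1 = 0. Stack: [0]
STORE_FAST x → x=0. Stack: []
LOAD_FAST i → push 0. Stack: [0]
LOAD_CONST → push 1. Stack: [0, 1]
BINARY_OP + → 0 + 1 = 1. Stack: [1]
STORE_FAST i → i=1. Stack: []
LOAD_FAST i → push 1. Stack: [1]
LOAD_CONST → push 2. Stack: [1, 2]
COMPARE_OP bool(<) → 1 vs 2 = True. Stack: [True]
POP_JUMP_IF_FALSE → pop True; no jump. Stack: []
LOAD_FAST_LOAD_FAST x,x → push 0,0. Stack: [0, 0]
BINARY_OP + → 0 + 0 = 0. Stack: [0]
STORE_FAST x → x=0. Stack: []
LOAD_FAST x → push 0. Stack: [0]
LOAD_CONST → push 4. Stack: [0, 4]
BINARY_OP // → 0 // 4 = 0. Stack: [0]
STORE_FAST x → x=0. Stack: []
LOAD_FAST x → push 0. Stack: [0]
LOAD_CONST → push 1. Stack: [0, 1]
BINARY_OP >> → 0 >> 1 = 0. Stack: [0]
STORE_FAST x → x=0. Stack: []
LOAD_FAST i → push 1. Stack: [1]
LOAD_CONST → push 1. Stack: [1, 1]
BINARY_OP + → 1 + 1 = 2. Stack: [2]
STORE_FAST i → i=2. Stack: []
LOAD_FAST i → push 2. Stack: [2]
LOAD_CONST → push 2. Stack: [2, 2]
COMPARE_OP bool(<) → 2 vs 2 = False. Stack: [False]
POP_JUMP_IF_FALSE → pop False; jump. Stack: []
LOAD_FAST x → push 0. Stack: [0]
RETURN_VALUE → return 0.

0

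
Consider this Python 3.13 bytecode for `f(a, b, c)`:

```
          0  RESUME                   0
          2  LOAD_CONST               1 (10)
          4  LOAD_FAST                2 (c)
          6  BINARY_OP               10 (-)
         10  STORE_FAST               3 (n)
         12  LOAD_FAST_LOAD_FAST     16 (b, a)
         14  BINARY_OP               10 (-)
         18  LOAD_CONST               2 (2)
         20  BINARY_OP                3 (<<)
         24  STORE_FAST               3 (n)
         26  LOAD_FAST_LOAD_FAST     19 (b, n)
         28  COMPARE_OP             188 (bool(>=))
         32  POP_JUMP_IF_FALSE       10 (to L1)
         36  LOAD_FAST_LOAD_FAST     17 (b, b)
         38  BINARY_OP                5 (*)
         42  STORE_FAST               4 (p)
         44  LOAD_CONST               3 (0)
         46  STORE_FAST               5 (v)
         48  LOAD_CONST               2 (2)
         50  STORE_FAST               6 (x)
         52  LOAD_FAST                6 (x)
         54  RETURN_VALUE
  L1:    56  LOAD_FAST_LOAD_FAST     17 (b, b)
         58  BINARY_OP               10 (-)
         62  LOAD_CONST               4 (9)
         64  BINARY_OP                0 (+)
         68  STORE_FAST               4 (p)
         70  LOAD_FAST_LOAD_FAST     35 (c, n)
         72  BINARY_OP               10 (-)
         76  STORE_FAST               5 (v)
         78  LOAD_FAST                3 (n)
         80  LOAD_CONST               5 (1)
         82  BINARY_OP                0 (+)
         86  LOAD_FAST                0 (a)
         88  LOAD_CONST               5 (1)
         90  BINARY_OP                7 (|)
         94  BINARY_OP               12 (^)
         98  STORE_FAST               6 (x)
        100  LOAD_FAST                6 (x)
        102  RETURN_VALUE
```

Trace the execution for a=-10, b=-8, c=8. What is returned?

-2

LOAD_CONST → push 10. Stack: [10]
LOAD_FAST c → push 8. Stack: [10, 8]
BINARY_OP - → 10 - 8 = 2. Stack: [2]
STORE_FAST n → n=2. Stack: []
LOAD_FAST_LOAD_FAST b,a → push -8,-10. Stack: [-8, -10]
BINARY_OP - → -8 - -10 = 2. Stack: [2]
LOAD_CONST → push 2. Stack: [2, 2]
BINARY_OP << → 2 << 2 = 8. Stack: [8]
STORE_FAST n → n=8. Stack: []
LOAD_FAST_LOAD_FAST b,n → push -8,8. Stack: [-8, 8]
COMPARE_OP bool(>=) → -8 vs 8 = False. Stack: [False]
POP_JUMP_IF_FALSE → pop False; jump. Stack: []
LOAD_FAST_LOAD_FAST b,b → push -8,-8. Stack: [-8, -8]
BINARY_OP - → -8 - -8 = 0. Stack: [0]
LOAD_CONST → push 9. Stack: [0, 9]
BINARY_OP + → 0 + 9 = 9. Stack: [9]
STORE_FAST p → p=9. Stack: []
LOAD_FAST_LOAD_FAST c,n → push 8,8. Stack: [8, 8]
BINARY_OP - → 8 - 8 = 0. Stack: [0]
STORE_FAST v → v=0. Stack: []
LOAD_FAST n → push 8. Stack: [8]
LOAD_CONST → push 1. Stack: [8, 1]
BINARY_OP + → 8 + 1 = 9. Stack: [9]
LOAD_FAST a → push -10. Stack: [9, -10]
LOAD_CONST → push 1. Stack: [9, -10, 1]
BINARY_OP | → -10 | 1 = -9. Stack: [9, -9]
BINARY_OP ^ → 9 ^ -9 = -2. Stack: [-2]
STORE_FAST x → x=-2. Stack: []
LOAD_FAST x → push -2. Stack: [-2]
RETURN_VALUE → return -2.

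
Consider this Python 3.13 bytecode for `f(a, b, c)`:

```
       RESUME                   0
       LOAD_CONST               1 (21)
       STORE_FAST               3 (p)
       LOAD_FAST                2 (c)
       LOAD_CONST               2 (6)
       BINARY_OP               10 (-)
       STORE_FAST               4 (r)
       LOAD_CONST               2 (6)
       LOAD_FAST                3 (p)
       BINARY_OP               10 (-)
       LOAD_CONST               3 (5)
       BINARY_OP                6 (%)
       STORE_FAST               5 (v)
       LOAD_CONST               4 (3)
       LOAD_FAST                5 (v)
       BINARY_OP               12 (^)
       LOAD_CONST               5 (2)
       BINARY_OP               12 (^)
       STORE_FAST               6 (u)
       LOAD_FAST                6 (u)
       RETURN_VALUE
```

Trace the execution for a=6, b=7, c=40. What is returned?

1

LOAD_CONST → push 21. Stack: [21]
STORE_FAST p → p=21. Stack: []
LOAD_FAST c → push 40. Stack: [40]
LOAD_CONST → push 6. Stack: [40, 6]
BINARY_OP - → 40 - 6 = 34. Stack: [34]
STORE_FAST r → r=34. Stack: []
LOAD_CONST → push 6. Stack: [6]
LOAD_FAST p → push 21. Stack: [6, 21]
BINARY_OP - → 6 - 21 = -15. Stack: [-15]
LOAD_CONST → push 5. Stack: [-15, 5]
BINARY_OP % → -15 % 5 = 0. Stack: [0]
STORE_FAST v → v=0. Stack: []
LOAD_CONST → push 3. Stack: [3]
LOAD_FAST v → push 0. Stack: [3, 0]
BINARY_OP ^ → 3 ^ 0 = 3. Stack: [3]
LOAD_CONST → push 2. Stack: [3, 2]
BINARY_OP ^ → 3 ^ 2 = 1. Stack: [1]
STORE_FAST u → u=1. Stack: []
LOAD_FAST u → push 1. Stack: [1]
RETURN_VALUE → return 1.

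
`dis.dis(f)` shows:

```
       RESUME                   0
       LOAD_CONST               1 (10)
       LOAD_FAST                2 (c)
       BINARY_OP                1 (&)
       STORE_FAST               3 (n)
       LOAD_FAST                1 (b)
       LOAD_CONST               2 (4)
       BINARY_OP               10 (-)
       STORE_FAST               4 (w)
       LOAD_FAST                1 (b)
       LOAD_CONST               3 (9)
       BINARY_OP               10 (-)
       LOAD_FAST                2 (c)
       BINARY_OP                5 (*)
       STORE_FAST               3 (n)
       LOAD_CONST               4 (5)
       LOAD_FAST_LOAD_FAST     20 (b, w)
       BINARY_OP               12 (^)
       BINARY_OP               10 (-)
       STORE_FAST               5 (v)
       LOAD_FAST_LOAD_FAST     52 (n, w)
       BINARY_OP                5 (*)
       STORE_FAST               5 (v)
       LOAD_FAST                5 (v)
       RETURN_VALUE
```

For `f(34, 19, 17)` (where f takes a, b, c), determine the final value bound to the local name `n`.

LOAD_CONST → push 10. Stack: [10]
LOAD_FAST c → push 17. Stack: [10, 17]
BINARY_OP & → 10 & 17 = 0. Stack: [0]
STORE_FAST n → n=0. Stack: []
LOAD_FAST b → push 19. Stack: [19]
LOAD_CONST → push 4. Stack: [19, 4]
BINARY_OP - → 19 - 4 = 15. Stack: [15]
STORE_FAST w → w=15. Stack: []
LOAD_FAST b → push 19. Stack: [19]
LOAD_CONST → push 9. Stack: [19, 9]
BINARY_OP - → 19 - 9 = 10. Stack: [10]
LOAD_FAST c → push 17. Stack: [10, 17]
BINARY_OP * → 10 * 17 = 170. Stack: [170]
STORE_FAST n → n=170. Stack: []
LOAD_CONST → push 5. Stack: [5]
LOAD_FAST_LOAD_FAST b,w → push 19,15. Stack: [5, 19, 15]
BINARY_OP ^ → 19 ^ 15 = 28. Stack: [5, 28]
BINARY_OP - → 5 - 28 = -23. Stack: [-23]
STORE_FAST v → v=-23. Stack: []
LOAD_FAST_LOAD_FAST n,w → push 170,15. Stack: [170, 15]
BINARY_OP * → 170 * 15 = 2550. Stack: [2550]
STORE_FAST v → v=2550. Stack: []
LOAD_FAST v → push 2550. Stack: [2550]
RETURN_VALUE → return 2550.

170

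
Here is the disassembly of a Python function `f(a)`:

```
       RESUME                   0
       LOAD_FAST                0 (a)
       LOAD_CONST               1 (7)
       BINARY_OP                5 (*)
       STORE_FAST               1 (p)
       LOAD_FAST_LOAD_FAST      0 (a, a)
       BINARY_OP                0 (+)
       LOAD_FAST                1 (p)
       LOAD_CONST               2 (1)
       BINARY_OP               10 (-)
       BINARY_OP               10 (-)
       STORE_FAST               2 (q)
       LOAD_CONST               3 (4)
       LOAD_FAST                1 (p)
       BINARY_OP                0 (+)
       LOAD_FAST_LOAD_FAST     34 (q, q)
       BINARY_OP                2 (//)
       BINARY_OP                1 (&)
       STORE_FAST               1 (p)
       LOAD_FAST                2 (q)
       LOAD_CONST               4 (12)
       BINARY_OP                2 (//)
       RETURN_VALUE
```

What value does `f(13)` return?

LOAD_FAST a → push 13. Stack: [13]
LOAD_CONST → push 7. Stack: [13, 7]
BINARY_OP * → 13 * 7 = 91. Stack: [91]
STORE_FAST p → p=91. Stack: []
LOAD_FAST_LOAD_FAST a,a → push 13,13. Stack: [13, 13]
BINARY_OP + → 13 + 13 = 26. Stack: [26]
LOAD_FAST p → push 91. Stack: [26, 91]
LOAD_CONST → push 1. Stack: [26, 91, 1]
BINARY_OP - → 91 - 1 = 90. Stack: [26, 90]
BINARY_OP - → 26 - 90 = -64. Stack: [-64]
STORE_FAST q → q=-64. Stack: []
LOAD_CONST → push 4. Stack: [4]
LOAD_FAST p → push 91. Stack: [4, 91]
BINARY_OP + → 4 + 91 = 95. Stack: [95]
LOAD_FAST_LOAD_FAST q,q → push -64,-64. Stack: [95, -64, -64]
BINARY_OP // → -64 // -64 = 1. Stack: [95, 1]
BINARY_OP & → 95 & 1 = 1. Stack: [1]
STORE_FAST p → p=1. Stack: []
LOAD_FAST q → push -64. Stack: [-64]
LOAD_CONST → push 12. Stack: [-64, 12]
BINARY_OP // → -64 // 12 = -6. Stack: [-6]
RETURN_VALUE → return -6.

-6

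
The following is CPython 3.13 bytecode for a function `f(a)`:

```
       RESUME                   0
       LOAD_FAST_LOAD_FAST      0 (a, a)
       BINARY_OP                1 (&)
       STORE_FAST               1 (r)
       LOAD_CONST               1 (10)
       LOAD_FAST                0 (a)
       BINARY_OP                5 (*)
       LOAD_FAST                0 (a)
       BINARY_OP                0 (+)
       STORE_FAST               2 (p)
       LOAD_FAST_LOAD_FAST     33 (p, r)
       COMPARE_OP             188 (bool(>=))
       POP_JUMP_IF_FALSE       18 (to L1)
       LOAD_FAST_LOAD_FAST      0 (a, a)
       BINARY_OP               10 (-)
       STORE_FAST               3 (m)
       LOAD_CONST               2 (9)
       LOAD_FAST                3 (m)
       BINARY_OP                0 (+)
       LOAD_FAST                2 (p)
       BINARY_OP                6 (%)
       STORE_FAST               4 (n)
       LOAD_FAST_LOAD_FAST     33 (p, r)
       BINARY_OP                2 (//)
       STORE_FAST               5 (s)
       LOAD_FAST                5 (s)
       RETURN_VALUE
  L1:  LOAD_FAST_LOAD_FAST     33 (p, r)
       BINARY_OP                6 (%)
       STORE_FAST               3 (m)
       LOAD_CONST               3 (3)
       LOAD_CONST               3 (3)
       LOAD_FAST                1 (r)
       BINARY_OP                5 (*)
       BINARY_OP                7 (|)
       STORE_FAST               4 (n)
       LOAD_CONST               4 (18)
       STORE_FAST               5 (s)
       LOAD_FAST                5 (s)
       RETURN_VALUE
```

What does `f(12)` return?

LOAD_FAST_LOAD_FAST a,a → push 12,12. Stack: [12, 12]
BINARY_OP & → 12 & 12 = 12. Stack: [12]
STORE_FAST r → r=12. Stack: []
LOAD_CONST → push 10. Stack: [10]
LOAD_FAST a → push 12. Stack: [10, 12]
BINARY_OP * → 10 * 12 = 120. Stack: [120]
LOAD_FAST a → push 12. Stack: [120, 12]
BINARY_OP + → 120 + 12 = 132. Stack: [132]
STORE_FAST p → p=132. Stack: []
LOAD_FAST_LOAD_FAST p,r → push 132,12. Stack: [132, 12]
COMPARE_OP bool(>=) → 132 vs 12 = True. Stack: [True]
POP_JUMP_IF_FALSE → pop True; no jump. Stack: []
LOAD_FAST_LOAD_FAST a,a → push 12,12. Stack: [12, 12]
BINARY_OP - → 12 - 12 = 0. Stack: [0]
STORE_FAST m → m=0. Stack: []
LOAD_CONST → push 9. Stack: [9]
LOAD_FAST m → push 0. Stack: [9, 0]
BINARY_OP + → 9 + 0 = 9. Stack: [9]
LOAD_FAST p → push 132. Stack: [9, 132]
BINARY_OP % → 9 % 132 = 9. Stack: [9]
STORE_FAST n → n=9. Stack: []
LOAD_FAST_LOAD_FAST p,r → push 132,12. Stack: [132, 12]
BINARY_OP // → 132 // 12 = 11. Stack: [11]
STORE_FAST s → s=11. Stack: []
LOAD_FAST s → push 11. Stack: [11]
RETURN_VALUE → return 11.

11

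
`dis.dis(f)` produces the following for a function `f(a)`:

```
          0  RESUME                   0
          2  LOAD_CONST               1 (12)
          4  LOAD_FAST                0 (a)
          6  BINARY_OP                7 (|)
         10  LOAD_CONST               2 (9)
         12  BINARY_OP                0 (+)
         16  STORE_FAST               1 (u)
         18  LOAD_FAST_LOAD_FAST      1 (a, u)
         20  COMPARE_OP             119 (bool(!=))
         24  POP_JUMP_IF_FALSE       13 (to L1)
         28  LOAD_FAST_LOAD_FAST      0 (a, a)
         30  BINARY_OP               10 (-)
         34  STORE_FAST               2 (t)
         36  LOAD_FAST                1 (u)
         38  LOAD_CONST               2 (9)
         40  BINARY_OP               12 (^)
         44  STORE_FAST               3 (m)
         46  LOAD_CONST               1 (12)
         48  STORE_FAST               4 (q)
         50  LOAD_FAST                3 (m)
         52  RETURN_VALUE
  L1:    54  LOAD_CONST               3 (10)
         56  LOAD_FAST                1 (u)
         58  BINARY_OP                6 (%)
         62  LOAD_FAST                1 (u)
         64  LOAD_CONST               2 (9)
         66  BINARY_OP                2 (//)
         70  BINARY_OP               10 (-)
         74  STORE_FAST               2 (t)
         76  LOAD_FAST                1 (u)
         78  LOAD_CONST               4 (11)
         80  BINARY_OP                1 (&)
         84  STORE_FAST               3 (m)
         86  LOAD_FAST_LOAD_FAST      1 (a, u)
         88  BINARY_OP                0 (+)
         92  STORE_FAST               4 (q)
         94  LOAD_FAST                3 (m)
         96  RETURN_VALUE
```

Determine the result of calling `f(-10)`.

LOAD_CONST → push 12. Stack: [12]
LOAD_FAST a → push -10. Stack: [12, -10]
BINARY_OP | → 12 | -10 = -2. Stack: [-2]
LOAD_CONST → push 9. Stack: [-2, 9]
BINARY_OP + → -2 + 9 = 7. Stack: [7]
STORE_FAST u → u=7. Stack: []
LOAD_FAST_LOAD_FAST a,u → push -10,7. Stack: [-10, 7]
COMPARE_OP bool(!=) → -10 vs 7 = True. Stack: [True]
POP_JUMP_IF_FALSE → pop True; no jump. Stack: []
LOAD_FAST_LOAD_FAST a,a → push -10,-10. Stack: [-10, -10]
BINARY_OP - → -10 - -10 = 0. Stack: [0]
STORE_FAST t → t=0. Stack: []
LOAD_FAST u → push 7. Stack: [7]
LOAD_CONST → push 9. Stack: [7, 9]
BINARY_OP ^ → 7 ^ 9 = 14. Stack: [14]
STORE_FAST m → m=14. Stack: []
LOAD_CONST → push 12. Stack: [12]
STORE_FAST q → q=12. Stack: []
LOAD_FAST m → push 14. Stack: [14]
RETURN_VALUE → return 14.

14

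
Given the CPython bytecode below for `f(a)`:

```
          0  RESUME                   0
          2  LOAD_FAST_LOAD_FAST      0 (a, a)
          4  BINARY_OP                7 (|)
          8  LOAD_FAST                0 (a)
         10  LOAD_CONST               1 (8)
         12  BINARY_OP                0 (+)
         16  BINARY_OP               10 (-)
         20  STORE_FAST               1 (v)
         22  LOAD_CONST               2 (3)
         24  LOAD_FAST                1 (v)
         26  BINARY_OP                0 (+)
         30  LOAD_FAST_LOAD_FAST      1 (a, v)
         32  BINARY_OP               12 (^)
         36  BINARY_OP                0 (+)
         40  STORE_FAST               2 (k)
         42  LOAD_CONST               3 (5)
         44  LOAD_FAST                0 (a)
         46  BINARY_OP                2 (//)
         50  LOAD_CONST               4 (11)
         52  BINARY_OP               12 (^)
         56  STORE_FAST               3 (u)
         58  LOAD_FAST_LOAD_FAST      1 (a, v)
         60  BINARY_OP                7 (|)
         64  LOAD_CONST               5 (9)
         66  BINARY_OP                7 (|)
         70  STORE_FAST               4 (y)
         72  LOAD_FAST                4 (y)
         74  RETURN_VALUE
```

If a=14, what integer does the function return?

LOAD_FAST_LOAD_FAST a,a → push 14,14. Stack: [14, 14]
BINARY_OP | → 14 | 14 = 14. Stack: [14]
LOAD_FAST a → push 14. Stack: [14, 14]
LOAD_CONST → push 8. Stack: [14, 14, 8]
BINARY_OP + → 14 + 8 = 22. Stack: [14, 22]
BINARY_OP - → 14 - 22 = -8. Stack: [-8]
STORE_FAST v → v=-8. Stack: []
LOAD_CONST → push 3. Stack: [3]
LOAD_FAST v → push -8. Stack: [3, -8]
BINARY_OP + → 3 + -8 = -5. Stack: [-5]
LOAD_FAST_LOAD_FAST a,v → push 14,-8. Stack: [-5, 14, -8]
BINARY_OP ^ → 14 ^ -8 = -10. Stack: [-5, -10]
BINARY_OP + → -5 + -10 = -15. Stack: [-15]
STORE_FAST k → k=-15. Stack: []
LOAD_CONST → push 5. Stack: [5]
LOAD_FAST a → push 14. Stack: [5, 14]
BINARY_OP // → 5 // 14 = 0. Stack: [0]
LOAD_CONST → push 11. Stack: [0, 11]
BINARY_OP ^ → 0 ^ 11 = 11. Stack: [11]
STORE_FAST u → u=11. Stack: []
LOAD_FAST_LOAD_FAST a,v → push 14,-8. Stack: [14, -8]
BINARY_OP | → 14 | -8 = -2. Stack: [-2]
LOAD_CONST → push 9. Stack: [-2, 9]
BINARY_OP | → -2 | 9 = -1. Stack: [-1]
STORE_FAST y → y=-1. Stack: []
LOAD_FAST y → push -1. Stack: [-1]
RETURN_VALUE → return -1.

-1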